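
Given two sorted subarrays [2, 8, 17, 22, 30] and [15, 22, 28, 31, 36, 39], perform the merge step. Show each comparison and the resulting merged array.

Merging process:

Compare 2 vs 15: take 2 from left. Merged: [2]
Compare 8 vs 15: take 8 from left. Merged: [2, 8]
Compare 17 vs 15: take 15 from right. Merged: [2, 8, 15]
Compare 17 vs 22: take 17 from left. Merged: [2, 8, 15, 17]
Compare 22 vs 22: take 22 from left. Merged: [2, 8, 15, 17, 22]
Compare 30 vs 22: take 22 from right. Merged: [2, 8, 15, 17, 22, 22]
Compare 30 vs 28: take 28 from right. Merged: [2, 8, 15, 17, 22, 22, 28]
Compare 30 vs 31: take 30 from left. Merged: [2, 8, 15, 17, 22, 22, 28, 30]
Append remaining from right: [31, 36, 39]. Merged: [2, 8, 15, 17, 22, 22, 28, 30, 31, 36, 39]

Final merged array: [2, 8, 15, 17, 22, 22, 28, 30, 31, 36, 39]
Total comparisons: 8

The merged array is [2, 8, 15, 17, 22, 22, 28, 30, 31, 36, 39], requiring 8 comparisons. The merge step runs in O(n) time where n is the total number of elements.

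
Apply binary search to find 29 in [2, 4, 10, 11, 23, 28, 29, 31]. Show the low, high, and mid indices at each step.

Binary search for 29 in [2, 4, 10, 11, 23, 28, 29, 31]:

lo=0, hi=7, mid=3, arr[mid]=11 -> 11 < 29, search right half
lo=4, hi=7, mid=5, arr[mid]=28 -> 28 < 29, search right half
lo=6, hi=7, mid=6, arr[mid]=29 -> Found target at index 6!

Binary search finds 29 at index 6 after 3 comparisons. The search repeatedly halves the search space by comparing with the middle element.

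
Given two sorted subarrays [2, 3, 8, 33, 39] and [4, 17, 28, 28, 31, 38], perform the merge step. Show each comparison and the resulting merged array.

Merging process:

Compare 2 vs 4: take 2 from left. Merged: [2]
Compare 3 vs 4: take 3 from left. Merged: [2, 3]
Compare 8 vs 4: take 4 from right. Merged: [2, 3, 4]
Compare 8 vs 17: take 8 from left. Merged: [2, 3, 4, 8]
Compare 33 vs 17: take 17 from right. Merged: [2, 3, 4, 8, 17]
Compare 33 vs 28: take 28 from right. Merged: [2, 3, 4, 8, 17, 28]
Compare 33 vs 28: take 28 from right. Merged: [2, 3, 4, 8, 17, 28, 28]
Compare 33 vs 31: take 31 from right. Merged: [2, 3, 4, 8, 17, 28, 28, 31]
Compare 33 vs 38: take 33 from left. Merged: [2, 3, 4, 8, 17, 28, 28, 31, 33]
Compare 39 vs 38: take 38 from right. Merged: [2, 3, 4, 8, 17, 28, 28, 31, 33, 38]
Append remaining from left: [39]. Merged: [2, 3, 4, 8, 17, 28, 28, 31, 33, 38, 39]

Final merged array: [2, 3, 4, 8, 17, 28, 28, 31, 33, 38, 39]
Total comparisons: 10

The merged array is [2, 3, 4, 8, 17, 28, 28, 31, 33, 38, 39], requiring 10 comparisons. The merge step runs in O(n) time where n is the total number of elements.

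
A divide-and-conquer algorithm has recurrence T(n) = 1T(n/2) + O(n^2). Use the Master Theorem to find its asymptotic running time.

Master Theorem for T(n) = 1T(n/2) + O(n^2):

a = 1, b = 2, c = 2
log_b(a) = log_2(1) = 0.0000

Case 3: c = 2 > log_2(1) = 0.0000
T(n) = O(n^2) = O(n^2)

For T(n) = 1T(n/2) + O(n^2): log_2(1) = 0.0000. This is Case 3 of the Master Theorem (c > log_b(a), work dominated by root), giving O(n^2).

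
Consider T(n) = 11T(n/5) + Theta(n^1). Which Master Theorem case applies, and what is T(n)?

Master Theorem for T(n) = 11T(n/5) + O(n^1):

a = 11, b = 5, c = 1
log_b(a) = log_5(11) = 1.4899

Case 1: c = 1 < log_5(11) = 1.4899
T(n) = O(n^(log_5 11))

For T(n) = 11T(n/5) + O(n^1): log_5(11) = 1.4899. This is Case 1 of the Master Theorem (c < log_b(a), work dominated by leaves), giving O(n^(log_5 11)).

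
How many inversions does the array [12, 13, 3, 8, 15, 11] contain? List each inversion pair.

Finding inversions in [12, 13, 3, 8, 15, 11]:

(0, 2): arr[0]=12 > arr[2]=3
(0, 3): arr[0]=12 > arr[3]=8
(0, 5): arr[0]=12 > arr[5]=11
(1, 2): arr[1]=13 > arr[2]=3
(1, 3): arr[1]=13 > arr[3]=8
(1, 5): arr[1]=13 > arr[5]=11
(4, 5): arr[4]=15 > arr[5]=11

Total inversions: 7

The array has 7 inversion(s): (0,2), (0,3), (0,5), (1,2), (1,3), (1,5), (4,5). Each pair (i,j) satisfies i < j and arr[i] > arr[j].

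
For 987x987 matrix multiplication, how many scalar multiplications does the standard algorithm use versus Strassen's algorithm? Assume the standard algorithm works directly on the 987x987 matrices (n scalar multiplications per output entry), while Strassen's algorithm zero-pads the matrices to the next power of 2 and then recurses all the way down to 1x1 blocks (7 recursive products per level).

Matrix multiplication for 987x987 matrices:

Strassen's algorithm requires power-of-2 dimensions. Pad 987x987 to 1024x1024 (next power of 2).

Standard algorithm: 987^3 = 961504803 multiplications
Strassen's algorithm: 7^(log2(1024)) = 7^10 = 282475249 multiplications
Savings: 961504803 - 282475249 = 679029554 multiplications

Standard: 961504803 multiplications (987^3). Strassen: 282475249 multiplications (7^10, after padding to 1024x1024). Strassen reduces 8 recursive multiplications to 7 at each level.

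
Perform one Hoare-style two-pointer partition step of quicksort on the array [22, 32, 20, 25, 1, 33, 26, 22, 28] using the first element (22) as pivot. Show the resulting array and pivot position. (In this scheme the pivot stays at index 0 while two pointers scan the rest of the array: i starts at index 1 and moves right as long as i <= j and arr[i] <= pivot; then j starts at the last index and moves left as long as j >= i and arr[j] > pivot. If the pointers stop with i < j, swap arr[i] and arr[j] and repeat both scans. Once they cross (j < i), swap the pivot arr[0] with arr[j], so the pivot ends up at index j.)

Hoare-style two-pointer partition with pivot = 22:

Initial array: [22, 32, 20, 25, 1, 33, 26, 22, 28]

Pointers start at i = 1, j = 8.
i stops at index 1 (arr[1]=32 > 22), j stops at index 7 (arr[7]=22 <= 22): swap arr[1] and arr[7], array becomes [22, 22, 20, 25, 1, 33, 26, 32, 28]
i stops at index 3 (arr[3]=25 > 22), j stops at index 4 (arr[4]=1 <= 22): swap arr[3] and arr[4], array becomes [22, 22, 20, 1, 25, 33, 26, 32, 28]
i ends at 4, j ends at 3: the pointers have crossed (j < i), so scanning stops.

Swap pivot arr[0] with arr[3] to place pivot at position 3: [1, 22, 20, 22, 25, 33, 26, 32, 28]
Pivot position: 3

After partitioning with pivot 22, the array becomes [1, 22, 20, 22, 25, 33, 26, 32, 28]. The pivot is placed at index 3. All elements to the left of the pivot are <= 22, and all elements to the right are > 22.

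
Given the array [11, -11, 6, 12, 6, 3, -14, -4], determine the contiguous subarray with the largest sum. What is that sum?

Using Kadane's algorithm on [11, -11, 6, 12, 6, 3, -14, -4]:

Scanning through the array:
Position 1 (value -11): max_ending_here = 0, max_so_far = 11
Position 2 (value 6): max_ending_here = 6, max_so_far = 11
Position 3 (value 12): max_ending_here = 18, max_so_far = 18
Position 4 (value 6): max_ending_here = 24, max_so_far = 24
Position 5 (value 3): max_ending_here = 27, max_so_far = 27
Position 6 (value -14): max_ending_here = 13, max_so_far = 27
Position 7 (value -4): max_ending_here = 9, max_so_far = 27

Maximum subarray: [11, -11, 6, 12, 6, 3]
Maximum sum: 27

The maximum subarray is [11, -11, 6, 12, 6, 3] with sum 27. This subarray runs from index 0 to index 5.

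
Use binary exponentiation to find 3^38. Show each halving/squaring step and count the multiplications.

Computing 3^38 by squaring (build up from 3^1; each line after the first costs one multiplication):

3^1 = 3
3^2 = (3^1)^2 = 3^2 = 9
3^4 = (3^2)^2 = 9^2 = 81
3^8 = (3^4)^2 = 81^2 = 6561
3^9 = 3 * 3^8 = 3 * 6561 = 19683
3^18 = (3^9)^2 = 19683^2 = 387420489
3^19 = 3 * 3^18 = 3 * 387420489 = 1162261467
3^38 = (3^19)^2 = 1162261467^2 = 1350851717672992089

Result: 1350851717672992089
Multiplications needed: 7 (7 lines after 3^1)

3^38 = 1350851717672992089. Using exponentiation by squaring, this requires 7 multiplications. The key idea: if the exponent is even, square the half-power; if odd, multiply by the base once.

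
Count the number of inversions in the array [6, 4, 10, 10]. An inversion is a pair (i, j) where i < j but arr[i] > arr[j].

Finding inversions in [6, 4, 10, 10]:

(0, 1): arr[0]=6 > arr[1]=4

Total inversions: 1

The array has 1 inversion(s): (0,1). Each pair (i,j) satisfies i < j and arr[i] > arr[j].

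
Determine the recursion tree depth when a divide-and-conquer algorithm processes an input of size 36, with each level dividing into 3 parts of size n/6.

For divide and conquer with division factor 6:

Problem sizes at each level:
Level 0: 36
Level 1: 6
Level 2: 1

The root is level 0 and the size-1 base case is level 2 (the tree spans levels 0 through 2, i.e. 3 levels counting the root), so the depth is the number of divisions: log_6(36) = 2

The recursion tree depth is log_6(36) = 2. At each level, the problem size is divided by 6, so it takes 2 divisions to reduce to a base case of size 1. The algorithm makes 3 recursive calls at each level.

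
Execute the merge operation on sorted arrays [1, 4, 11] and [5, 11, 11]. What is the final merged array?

Merging process:

Compare 1 vs 5: take 1 from left. Merged: [1]
Compare 4 vs 5: take 4 from left. Merged: [1, 4]
Compare 11 vs 5: take 5 from right. Merged: [1, 4, 5]
Compare 11 vs 11: take 11 from left. Merged: [1, 4, 5, 11]
Append remaining from right: [11, 11]. Merged: [1, 4, 5, 11, 11, 11]

Final merged array: [1, 4, 5, 11, 11, 11]
Total comparisons: 4

The merged array is [1, 4, 5, 11, 11, 11], requiring 4 comparisons. The merge step runs in O(n) time where n is the total number of elements.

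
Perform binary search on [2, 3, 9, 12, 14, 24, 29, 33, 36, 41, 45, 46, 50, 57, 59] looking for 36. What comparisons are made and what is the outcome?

Binary search for 36 in [2, 3, 9, 12, 14, 24, 29, 33, 36, 41, 45, 46, 50, 57, 59]:

lo=0, hi=14, mid=7, arr[mid]=33 -> 33 < 36, search right half
lo=8, hi=14, mid=11, arr[mid]=46 -> 46 > 36, search left half
lo=8, hi=10, mid=9, arr[mid]=41 -> 41 > 36, search left half
lo=8, hi=8, mid=8, arr[mid]=36 -> Found target at index 8!

Binary search finds 36 at index 8 after 4 comparisons. The search repeatedly halves the search space by comparing with the middle element.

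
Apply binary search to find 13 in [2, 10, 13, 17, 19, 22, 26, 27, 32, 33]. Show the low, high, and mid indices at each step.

Binary search for 13 in [2, 10, 13, 17, 19, 22, 26, 27, 32, 33]:

lo=0, hi=9, mid=4, arr[mid]=19 -> 19 > 13, search left half
lo=0, hi=3, mid=1, arr[mid]=10 -> 10 < 13, search right half
lo=2, hi=3, mid=2, arr[mid]=13 -> Found target at index 2!

Binary search finds 13 at index 2 after 3 comparisons. The search repeatedly halves the search space by comparing with the middle element.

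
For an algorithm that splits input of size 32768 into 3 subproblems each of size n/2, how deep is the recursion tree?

For divide and conquer with division factor 2:

Problem sizes at each level:
Level 0: 32768
Level 1: 16384
Level 2: 8192
Level 3: 4096
Level 4: 2048
Level 5: 1024
Level 6: 512
Level 7: 256
Level 8: 128
Level 9: 64
Level 10: 32
Level 11: 16
Level 12: 8
Level 13: 4
Level 14: 2
Level 15: 1

The root is level 0 and the size-1 base case is level 15 (the tree spans levels 0 through 15, i.e. 16 levels counting the root), so the depth is the number of divisions: log_2(32768) = 15

The recursion tree depth is log_2(32768) = 15. At each level, the problem size is divided by 2, so it takes 15 divisions to reduce to a base case of size 1. The algorithm makes 3 recursive calls at each level.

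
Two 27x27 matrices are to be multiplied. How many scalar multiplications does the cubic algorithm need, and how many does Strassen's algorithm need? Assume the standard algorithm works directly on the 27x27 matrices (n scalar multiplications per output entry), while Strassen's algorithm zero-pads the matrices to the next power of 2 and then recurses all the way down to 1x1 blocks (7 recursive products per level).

Matrix multiplication for 27x27 matrices:

Strassen's algorithm requires power-of-2 dimensions. Pad 27x27 to 32x32 (next power of 2).

Standard algorithm: 27^3 = 19683 multiplications
Strassen's algorithm: 7^(log2(32)) = 7^5 = 16807 multiplications
Savings: 19683 - 16807 = 2876 multiplications

Standard: 19683 multiplications (27^3). Strassen: 16807 multiplications (7^5, after padding to 32x32). Strassen reduces 8 recursive multiplications to 7 at each level.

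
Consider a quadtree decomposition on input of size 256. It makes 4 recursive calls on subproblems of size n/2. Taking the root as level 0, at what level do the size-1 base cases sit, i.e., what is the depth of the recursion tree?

For divide and conquer with division factor 2:

Problem sizes at each level:
Level 0: 256
Level 1: 128
Level 2: 64
Level 3: 32
Level 4: 16
Level 5: 8
Level 6: 4
Level 7: 2
Level 8: 1

The root is level 0 and the size-1 base case is level 8 (the tree spans levels 0 through 8, i.e. 9 levels counting the root), so the depth is the number of divisions: log_2(256) = 8

The recursion tree depth is log_2(256) = 8. At each level, the problem size is divided by 2, so it takes 8 divisions to reduce to a base case of size 1. The algorithm makes 4 recursive calls at each level.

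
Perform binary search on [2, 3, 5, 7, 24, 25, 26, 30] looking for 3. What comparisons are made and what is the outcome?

Binary search for 3 in [2, 3, 5, 7, 24, 25, 26, 30]:

lo=0, hi=7, mid=3, arr[mid]=7 -> 7 > 3, search left half
lo=0, hi=2, mid=1, arr[mid]=3 -> Found target at index 1!

Binary search finds 3 at index 1 after 2 comparisons. The search repeatedly halves the search space by comparing with the middle element.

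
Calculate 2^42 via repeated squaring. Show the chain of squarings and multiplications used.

Computing 2^42 by squaring (build up from 2^1; each line after the first costs one multiplication):

2^1 = 2
2^2 = (2^1)^2 = 2^2 = 4
2^4 = (2^2)^2 = 4^2 = 16
2^5 = 2 * 2^4 = 2 * 16 = 32
2^10 = (2^5)^2 = 32^2 = 1024
2^20 = (2^10)^2 = 1024^2 = 1048576
2^21 = 2 * 2^20 = 2 * 1048576 = 2097152
2^42 = (2^21)^2 = 2097152^2 = 4398046511104

Result: 4398046511104
Multiplications needed: 7 (7 lines after 2^1)

2^42 = 4398046511104. Using exponentiation by squaring, this requires 7 multiplications. The key idea: if the exponent is even, square the half-power; if odd, multiply by the base once.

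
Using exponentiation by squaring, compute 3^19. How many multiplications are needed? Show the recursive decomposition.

Computing 3^19 by squaring (build up from 3^1; each line after the first costs one multiplication):

3^1 = 3
3^2 = (3^1)^2 = 3^2 = 9
3^4 = (3^2)^2 = 9^2 = 81
3^8 = (3^4)^2 = 81^2 = 6561
3^9 = 3 * 3^8 = 3 * 6561 = 19683
3^18 = (3^9)^2 = 19683^2 = 387420489
3^19 = 3 * 3^18 = 3 * 387420489 = 1162261467

Result: 1162261467
Multiplications needed: 6 (6 lines after 3^1)

3^19 = 1162261467. Using exponentiation by squaring, this requires 6 multiplications. The key idea: if the exponent is even, square the half-power; if odd, multiply by the base once.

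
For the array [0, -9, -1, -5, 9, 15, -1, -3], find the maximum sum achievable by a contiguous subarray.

Using Kadane's algorithm on [0, -9, -1, -5, 9, 15, -1, -3]:

Scanning through the array:
Position 1 (value -9): max_ending_here = -9, max_so_far = 0
Position 2 (value -1): max_ending_here = -1, max_so_far = 0
Position 3 (value -5): max_ending_here = -5, max_so_far = 0
Position 4 (value 9): max_ending_here = 9, max_so_far = 9
Position 5 (value 15): max_ending_here = 24, max_so_far = 24
Position 6 (value -1): max_ending_here = 23, max_so_far = 24
Position 7 (value -3): max_ending_here = 20, max_so_far = 24

Maximum subarray: [9, 15]
Maximum sum: 24

The maximum subarray is [9, 15] with sum 24. This subarray runs from index 4 to index 5.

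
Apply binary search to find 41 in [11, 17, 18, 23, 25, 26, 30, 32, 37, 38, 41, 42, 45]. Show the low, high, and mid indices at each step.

Binary search for 41 in [11, 17, 18, 23, 25, 26, 30, 32, 37, 38, 41, 42, 45]:

lo=0, hi=12, mid=6, arr[mid]=30 -> 30 < 41, search right half
lo=7, hi=12, mid=9, arr[mid]=38 -> 38 < 41, search right half
lo=10, hi=12, mid=11, arr[mid]=42 -> 42 > 41, search left half
lo=10, hi=10, mid=10, arr[mid]=41 -> Found target at index 10!

Binary search finds 41 at index 10 after 4 comparisons. The search repeatedly halves the search space by comparing with the middle element.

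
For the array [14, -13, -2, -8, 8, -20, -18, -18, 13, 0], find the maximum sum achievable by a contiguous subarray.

Using Kadane's algorithm on [14, -13, -2, -8, 8, -20, -18, -18, 13, 0]:

Scanning through the array:
Position 1 (value -13): max_ending_here = 1, max_so_far = 14
Position 2 (value -2): max_ending_here = -1, max_so_far = 14
Position 3 (value -8): max_ending_here = -8, max_so_far = 14
Position 4 (value 8): max_ending_here = 8, max_so_far = 14
Position 5 (value -20): max_ending_here = -12, max_so_far = 14
Position 6 (value -18): max_ending_here = -18, max_so_far = 14
Position 7 (value -18): max_ending_here = -18, max_so_far = 14
Position 8 (value 13): max_ending_here = 13, max_so_far = 14
Position 9 (value 0): max_ending_here = 13, max_so_far = 14

Maximum subarray: [14]
Maximum sum: 14

The maximum subarray is [14] with sum 14. This subarray runs from index 0 to index 0.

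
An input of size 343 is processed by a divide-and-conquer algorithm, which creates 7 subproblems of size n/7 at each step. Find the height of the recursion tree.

For divide and conquer with division factor 7:

Problem sizes at each level:
Level 0: 343
Level 1: 49
Level 2: 7
Level 3: 1

The root is level 0 and the size-1 base case is level 3 (the tree spans levels 0 through 3, i.e. 4 levels counting the root), so the depth is the number of divisions: log_7(343) = 3

The recursion tree depth is log_7(343) = 3. At each level, the problem size is divided by 7, so it takes 3 divisions to reduce to a base case of size 1. The algorithm makes 7 recursive calls at each level.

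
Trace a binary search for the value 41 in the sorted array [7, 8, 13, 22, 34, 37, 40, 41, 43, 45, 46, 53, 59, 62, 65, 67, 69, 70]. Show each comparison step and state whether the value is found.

Binary search for 41 in [7, 8, 13, 22, 34, 37, 40, 41, 43, 45, 46, 53, 59, 62, 65, 67, 69, 70]:

lo=0, hi=17, mid=8, arr[mid]=43 -> 43 > 41, search left half
lo=0, hi=7, mid=3, arr[mid]=22 -> 22 < 41, search right half
lo=4, hi=7, mid=5, arr[mid]=37 -> 37 < 41, search right half
lo=6, hi=7, mid=6, arr[mid]=40 -> 40 < 41, search right half
lo=7, hi=7, mid=7, arr[mid]=41 -> Found target at index 7!

Binary search finds 41 at index 7 after 5 comparisons. The search repeatedly halves the search space by comparing with the middle element.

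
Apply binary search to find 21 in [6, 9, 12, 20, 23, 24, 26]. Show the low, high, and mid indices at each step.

Binary search for 21 in [6, 9, 12, 20, 23, 24, 26]:

lo=0, hi=6, mid=3, arr[mid]=20 -> 20 < 21, search right half
lo=4, hi=6, mid=5, arr[mid]=24 -> 24 > 21, search left half
lo=4, hi=4, mid=4, arr[mid]=23 -> 23 > 21, search left half
lo=4 > hi=3, target 21 not found

Binary search determines that 21 is not in the array after 3 comparisons. The search space was exhausted without finding the target.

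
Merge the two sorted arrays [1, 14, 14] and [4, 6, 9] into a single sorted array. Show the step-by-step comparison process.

Merging process:

Compare 1 vs 4: take 1 from left. Merged: [1]
Compare 14 vs 4: take 4 from right. Merged: [1, 4]
Compare 14 vs 6: take 6 from right. Merged: [1, 4, 6]
Compare 14 vs 9: take 9 from right. Merged: [1, 4, 6, 9]
Append remaining from left: [14, 14]. Merged: [1, 4, 6, 9, 14, 14]

Final merged array: [1, 4, 6, 9, 14, 14]
Total comparisons: 4

The merged array is [1, 4, 6, 9, 14, 14], requiring 4 comparisons. The merge step runs in O(n) time where n is the total number of elements.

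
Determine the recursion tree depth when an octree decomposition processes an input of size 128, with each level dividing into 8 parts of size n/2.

For divide and conquer with division factor 2:

Problem sizes at each level:
Level 0: 128
Level 1: 64
Level 2: 32
Level 3: 16
Level 4: 8
Level 5: 4
Level 6: 2
Level 7: 1

The root is level 0 and the size-1 base case is level 7 (the tree spans levels 0 through 7, i.e. 8 levels counting the root), so the depth is the number of divisions: log_2(128) = 7

The recursion tree depth is log_2(128) = 7. At each level, the problem size is divided by 2, so it takes 7 divisions to reduce to a base case of size 1. The algorithm makes 8 recursive calls at each level.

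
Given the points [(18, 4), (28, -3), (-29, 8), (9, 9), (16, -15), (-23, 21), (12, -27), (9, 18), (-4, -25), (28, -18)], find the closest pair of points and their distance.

Computing all pairwise distances among 10 points:

d((18, 4), (28, -3)) = 12.2066
d((18, 4), (-29, 8)) = 47.1699
d((18, 4), (9, 9)) = 10.2956
d((18, 4), (16, -15)) = 19.105
d((18, 4), (-23, 21)) = 44.3847
d((18, 4), (12, -27)) = 31.5753
d((18, 4), (9, 18)) = 16.6433
d((18, 4), (-4, -25)) = 36.4005
d((18, 4), (28, -18)) = 24.1661
d((28, -3), (-29, 8)) = 58.0517
d((28, -3), (9, 9)) = 22.4722
d((28, -3), (16, -15)) = 16.9706
d((28, -3), (-23, 21)) = 56.3649
d((28, -3), (12, -27)) = 28.8444
d((28, -3), (9, 18)) = 28.3196
d((28, -3), (-4, -25)) = 38.833
d((28, -3), (28, -18)) = 15.0
d((-29, 8), (9, 9)) = 38.0132
d((-29, 8), (16, -15)) = 50.5371
d((-29, 8), (-23, 21)) = 14.3178
d((-29, 8), (12, -27)) = 53.9073
d((-29, 8), (9, 18)) = 39.2938
d((-29, 8), (-4, -25)) = 41.4005
d((-29, 8), (28, -18)) = 62.6498
d((9, 9), (16, -15)) = 25.0
d((9, 9), (-23, 21)) = 34.176
d((9, 9), (12, -27)) = 36.1248
d((9, 9), (9, 18)) = 9.0 <-- minimum
d((9, 9), (-4, -25)) = 36.4005
d((9, 9), (28, -18)) = 33.0151
d((16, -15), (-23, 21)) = 53.0754
d((16, -15), (12, -27)) = 12.6491
d((16, -15), (9, 18)) = 33.7343
d((16, -15), (-4, -25)) = 22.3607
d((16, -15), (28, -18)) = 12.3693
d((-23, 21), (12, -27)) = 59.4054
d((-23, 21), (9, 18)) = 32.1403
d((-23, 21), (-4, -25)) = 49.7695
d((-23, 21), (28, -18)) = 64.2028
d((12, -27), (9, 18)) = 45.0999
d((12, -27), (-4, -25)) = 16.1245
d((12, -27), (28, -18)) = 18.3576
d((9, 18), (-4, -25)) = 44.9222
d((9, 18), (28, -18)) = 40.7063
d((-4, -25), (28, -18)) = 32.7567

Closest pair: (9, 9) and (9, 18) with distance 9.0

The closest pair is (9, 9) and (9, 18) with Euclidean distance 9.0. For 10 points, brute-force pairwise comparison is shown above. For large n, the divide-and-conquer algorithm (sort by x, recurse on halves, check the dividing strip) achieves O(n log n).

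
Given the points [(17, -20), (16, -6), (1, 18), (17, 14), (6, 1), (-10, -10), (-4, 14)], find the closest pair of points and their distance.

Computing all pairwise distances among 7 points:

d((17, -20), (16, -6)) = 14.0357
d((17, -20), (1, 18)) = 41.2311
d((17, -20), (17, 14)) = 34.0
d((17, -20), (6, 1)) = 23.7065
d((17, -20), (-10, -10)) = 28.7924
d((17, -20), (-4, 14)) = 39.9625
d((16, -6), (1, 18)) = 28.3019
d((16, -6), (17, 14)) = 20.025
d((16, -6), (6, 1)) = 12.2066
d((16, -6), (-10, -10)) = 26.3059
d((16, -6), (-4, 14)) = 28.2843
d((1, 18), (17, 14)) = 16.4924
d((1, 18), (6, 1)) = 17.72
d((1, 18), (-10, -10)) = 30.0832
d((1, 18), (-4, 14)) = 6.4031 <-- minimum
d((17, 14), (6, 1)) = 17.0294
d((17, 14), (-10, -10)) = 36.1248
d((17, 14), (-4, 14)) = 21.0
d((6, 1), (-10, -10)) = 19.4165
d((6, 1), (-4, 14)) = 16.4012
d((-10, -10), (-4, 14)) = 24.7386

Closest pair: (1, 18) and (-4, 14) with distance 6.4031

The closest pair is (1, 18) and (-4, 14) with Euclidean distance 6.4031. For 7 points, brute-force pairwise comparison is shown above. For large n, the divide-and-conquer algorithm (sort by x, recurse on halves, check the dividing strip) achieves O(n log n).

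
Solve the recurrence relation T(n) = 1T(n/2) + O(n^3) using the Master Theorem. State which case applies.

Master Theorem for T(n) = 1T(n/2) + O(n^3):

a = 1, b = 2, c = 3
log_b(a) = log_2(1) = 0.0000

Case 3: c = 3 > log_2(1) = 0.0000
T(n) = O(n^3) = O(n^3)

For T(n) = 1T(n/2) + O(n^3): log_2(1) = 0.0000. This is Case 3 of the Master Theorem (c > log_b(a), work dominated by root), giving O(n^3).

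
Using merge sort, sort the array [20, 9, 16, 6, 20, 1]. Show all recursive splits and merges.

Merge sort trace:

Split: [20, 9, 16, 6, 20, 1] -> [20, 9, 16] and [6, 20, 1]
  Split: [20, 9, 16] -> [20] and [9, 16]
    Split: [9, 16] -> [9] and [16]
    Merge: [9] + [16] -> [9, 16]
  Merge: [20] + [9, 16] -> [9, 16, 20]
  Split: [6, 20, 1] -> [6] and [20, 1]
    Split: [20, 1] -> [20] and [1]
    Merge: [20] + [1] -> [1, 20]
  Merge: [6] + [1, 20] -> [1, 6, 20]
Merge: [9, 16, 20] + [1, 6, 20] -> [1, 6, 9, 16, 20, 20]

Final sorted array: [1, 6, 9, 16, 20, 20]

The merge sort proceeds by recursively splitting the array and merging sorted halves.
After all merges, the sorted array is [1, 6, 9, 16, 20, 20].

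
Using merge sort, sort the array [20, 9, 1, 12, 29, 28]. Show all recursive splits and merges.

Merge sort trace:

Split: [20, 9, 1, 12, 29, 28] -> [20, 9, 1] and [12, 29, 28]
  Split: [20, 9, 1] -> [20] and [9, 1]
    Split: [9, 1] -> [9] and [1]
    Merge: [9] + [1] -> [1, 9]
  Merge: [20] + [1, 9] -> [1, 9, 20]
  Split: [12, 29, 28] -> [12] and [29, 28]
    Split: [29, 28] -> [29] and [28]
    Merge: [29] + [28] -> [28, 29]
  Merge: [12] + [28, 29] -> [12, 28, 29]
Merge: [1, 9, 20] + [12, 28, 29] -> [1, 9, 12, 20, 28, 29]

Final sorted array: [1, 9, 12, 20, 28, 29]

The merge sort proceeds by recursively splitting the array and merging sorted halves.
After all merges, the sorted array is [1, 9, 12, 20, 28, 29].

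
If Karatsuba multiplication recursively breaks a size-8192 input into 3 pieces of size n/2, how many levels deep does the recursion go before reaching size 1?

For divide and conquer with division factor 2:

Problem sizes at each level:
Level 0: 8192
Level 1: 4096
Level 2: 2048
Level 3: 1024
Level 4: 512
Level 5: 256
Level 6: 128
Level 7: 64
Level 8: 32
Level 9: 16
Level 10: 8
Level 11: 4
Level 12: 2
Level 13: 1

The root is level 0 and the size-1 base case is level 13 (the tree spans levels 0 through 13, i.e. 14 levels counting the root), so the depth is the number of divisions: log_2(8192) = 13

The recursion tree depth is log_2(8192) = 13. At each level, the problem size is divided by 2, so it takes 13 divisions to reduce to a base case of size 1. The algorithm makes 3 recursive calls at each level.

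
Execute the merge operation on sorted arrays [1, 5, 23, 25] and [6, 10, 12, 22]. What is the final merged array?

Merging process:

Compare 1 vs 6: take 1 from left. Merged: [1]
Compare 5 vs 6: take 5 from left. Merged: [1, 5]
Compare 23 vs 6: take 6 from right. Merged: [1, 5, 6]
Compare 23 vs 10: take 10 from right. Merged: [1, 5, 6, 10]
Compare 23 vs 12: take 12 from right. Merged: [1, 5, 6, 10, 12]
Compare 23 vs 22: take 22 from right. Merged: [1, 5, 6, 10, 12, 22]
Append remaining from left: [23, 25]. Merged: [1, 5, 6, 10, 12, 22, 23, 25]

Final merged array: [1, 5, 6, 10, 12, 22, 23, 25]
Total comparisons: 6

The merged array is [1, 5, 6, 10, 12, 22, 23, 25], requiring 6 comparisons. The merge step runs in O(n) time where n is the total number of elements.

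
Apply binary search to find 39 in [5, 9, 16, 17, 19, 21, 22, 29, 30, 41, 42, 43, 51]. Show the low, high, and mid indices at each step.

Binary search for 39 in [5, 9, 16, 17, 19, 21, 22, 29, 30, 41, 42, 43, 51]:

lo=0, hi=12, mid=6, arr[mid]=22 -> 22 < 39, search right half
lo=7, hi=12, mid=9, arr[mid]=41 -> 41 > 39, search left half
lo=7, hi=8, mid=7, arr[mid]=29 -> 29 < 39, search right half
lo=8, hi=8, mid=8, arr[mid]=30 -> 30 < 39, search right half
lo=9 > hi=8, target 39 not found

Binary search determines that 39 is not in the array after 4 comparisons. The search space was exhausted without finding the target.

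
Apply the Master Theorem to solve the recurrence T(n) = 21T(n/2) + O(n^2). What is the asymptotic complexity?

Master Theorem for T(n) = 21T(n/2) + O(n^2):

a = 21, b = 2, c = 2
log_b(a) = log_2(21) = 4.3923

Case 1: c = 2 < log_2(21) = 4.3923
T(n) = O(n^(log_2 21))

For T(n) = 21T(n/2) + O(n^2): log_2(21) = 4.3923. This is Case 1 of the Master Theorem (c < log_b(a), work dominated by leaves), giving O(n^(log_2 21)).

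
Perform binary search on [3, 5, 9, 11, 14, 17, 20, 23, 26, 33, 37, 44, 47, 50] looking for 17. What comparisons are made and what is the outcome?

Binary search for 17 in [3, 5, 9, 11, 14, 17, 20, 23, 26, 33, 37, 44, 47, 50]:

lo=0, hi=13, mid=6, arr[mid]=20 -> 20 > 17, search left half
lo=0, hi=5, mid=2, arr[mid]=9 -> 9 < 17, search right half
lo=3, hi=5, mid=4, arr[mid]=14 -> 14 < 17, search right half
lo=5, hi=5, mid=5, arr[mid]=17 -> Found target at index 5!

Binary search finds 17 at index 5 after 4 comparisons. The search repeatedly halves the search space by comparing with the middle element.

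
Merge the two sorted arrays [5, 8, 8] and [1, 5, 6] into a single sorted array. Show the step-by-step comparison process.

Merging process:

Compare 5 vs 1: take 1 from right. Merged: [1]
Compare 5 vs 5: take 5 from left. Merged: [1, 5]
Compare 8 vs 5: take 5 from right. Merged: [1, 5, 5]
Compare 8 vs 6: take 6 from right. Merged: [1, 5, 5, 6]
Append remaining from left: [8, 8]. Merged: [1, 5, 5, 6, 8, 8]

Final merged array: [1, 5, 5, 6, 8, 8]
Total comparisons: 4

The merged array is [1, 5, 5, 6, 8, 8], requiring 4 comparisons. The merge step runs in O(n) time where n is the total number of elements.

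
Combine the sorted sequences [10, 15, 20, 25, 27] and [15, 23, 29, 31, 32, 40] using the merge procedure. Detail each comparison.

Merging process:

Compare 10 vs 15: take 10 from left. Merged: [10]
Compare 15 vs 15: take 15 from left. Merged: [10, 15]
Compare 20 vs 15: take 15 from right. Merged: [10, 15, 15]
Compare 20 vs 23: take 20 from left. Merged: [10, 15, 15, 20]
Compare 25 vs 23: take 23 from right. Merged: [10, 15, 15, 20, 23]
Compare 25 vs 29: take 25 from left. Merged: [10, 15, 15, 20, 23, 25]
Compare 27 vs 29: take 27 from left. Merged: [10, 15, 15, 20, 23, 25, 27]
Append remaining from right: [29, 31, 32, 40]. Merged: [10, 15, 15, 20, 23, 25, 27, 29, 31, 32, 40]

Final merged array: [10, 15, 15, 20, 23, 25, 27, 29, 31, 32, 40]
Total comparisons: 7

The merged array is [10, 15, 15, 20, 23, 25, 27, 29, 31, 32, 40], requiring 7 comparisons. The merge step runs in O(n) time where n is the total number of elements.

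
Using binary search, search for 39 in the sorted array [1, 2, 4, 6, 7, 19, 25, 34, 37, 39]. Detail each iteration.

Binary search for 39 in [1, 2, 4, 6, 7, 19, 25, 34, 37, 39]:

lo=0, hi=9, mid=4, arr[mid]=7 -> 7 < 39, search right half
lo=5, hi=9, mid=7, arr[mid]=34 -> 34 < 39, search right half
lo=8, hi=9, mid=8, arr[mid]=37 -> 37 < 39, search right half
lo=9, hi=9, mid=9, arr[mid]=39 -> Found target at index 9!

Binary search finds 39 at index 9 after 4 comparisons. The search repeatedly halves the search space by comparing with the middle element.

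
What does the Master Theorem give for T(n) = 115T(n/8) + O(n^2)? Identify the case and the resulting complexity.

Master Theorem for T(n) = 115T(n/8) + O(n^2):

a = 115, b = 8, c = 2
log_b(a) = log_8(115) = 2.2818

Case 1: c = 2 < log_8(115) = 2.2818
T(n) = O(n^(log_8 115))

For T(n) = 115T(n/8) + O(n^2): log_8(115) = 2.2818. This is Case 1 of the Master Theorem (c < log_b(a), work dominated by leaves), giving O(n^(log_8 115)).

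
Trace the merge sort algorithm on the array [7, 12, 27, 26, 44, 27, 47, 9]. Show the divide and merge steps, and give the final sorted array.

Merge sort trace:

Split: [7, 12, 27, 26, 44, 27, 47, 9] -> [7, 12, 27, 26] and [44, 27, 47, 9]
  Split: [7, 12, 27, 26] -> [7, 12] and [27, 26]
    Split: [7, 12] -> [7] and [12]
    Merge: [7] + [12] -> [7, 12]
    Split: [27, 26] -> [27] and [26]
    Merge: [27] + [26] -> [26, 27]
  Merge: [7, 12] + [26, 27] -> [7, 12, 26, 27]
  Split: [44, 27, 47, 9] -> [44, 27] and [47, 9]
    Split: [44, 27] -> [44] and [27]
    Merge: [44] + [27] -> [27, 44]
    Split: [47, 9] -> [47] and [9]
    Merge: [47] + [9] -> [9, 47]
  Merge: [27, 44] + [9, 47] -> [9, 27, 44, 47]
Merge: [7, 12, 26, 27] + [9, 27, 44, 47] -> [7, 9, 12, 26, 27, 27, 44, 47]

Final sorted array: [7, 9, 12, 26, 27, 27, 44, 47]

The merge sort proceeds by recursively splitting the array and merging sorted halves.
After all merges, the sorted array is [7, 9, 12, 26, 27, 27, 44, 47].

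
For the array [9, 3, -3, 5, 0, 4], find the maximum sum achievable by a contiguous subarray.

Using Kadane's algorithm on [9, 3, -3, 5, 0, 4]:

Scanning through the array:
Position 1 (value 3): max_ending_here = 12, max_so_far = 12
Position 2 (value -3): max_ending_here = 9, max_so_far = 12
Position 3 (value 5): max_ending_here = 14, max_so_far = 14
Position 4 (value 0): max_ending_here = 14, max_so_far = 14
Position 5 (value 4): max_ending_here = 18, max_so_far = 18

Maximum subarray: [9, 3, -3, 5, 0, 4]
Maximum sum: 18

The maximum subarray is [9, 3, -3, 5, 0, 4] with sum 18. This subarray runs from index 0 to index 5.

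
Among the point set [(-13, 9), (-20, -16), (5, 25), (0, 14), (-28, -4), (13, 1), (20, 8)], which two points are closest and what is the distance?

Computing all pairwise distances among 7 points:

d((-13, 9), (-20, -16)) = 25.9615
d((-13, 9), (5, 25)) = 24.0832
d((-13, 9), (0, 14)) = 13.9284
d((-13, 9), (-28, -4)) = 19.8494
d((-13, 9), (13, 1)) = 27.2029
d((-13, 9), (20, 8)) = 33.0151
d((-20, -16), (5, 25)) = 48.0208
d((-20, -16), (0, 14)) = 36.0555
d((-20, -16), (-28, -4)) = 14.4222
d((-20, -16), (13, 1)) = 37.1214
d((-20, -16), (20, 8)) = 46.6476
d((5, 25), (0, 14)) = 12.083
d((5, 25), (-28, -4)) = 43.9318
d((5, 25), (13, 1)) = 25.2982
d((5, 25), (20, 8)) = 22.6716
d((0, 14), (-28, -4)) = 33.2866
d((0, 14), (13, 1)) = 18.3848
d((0, 14), (20, 8)) = 20.8806
d((-28, -4), (13, 1)) = 41.3038
d((-28, -4), (20, 8)) = 49.4773
d((13, 1), (20, 8)) = 9.8995 <-- minimum

Closest pair: (13, 1) and (20, 8) with distance 9.8995

The closest pair is (13, 1) and (20, 8) with Euclidean distance 9.8995. For 7 points, brute-force pairwise comparison is shown above. For large n, the divide-and-conquer algorithm (sort by x, recurse on halves, check the dividing strip) achieves O(n log n).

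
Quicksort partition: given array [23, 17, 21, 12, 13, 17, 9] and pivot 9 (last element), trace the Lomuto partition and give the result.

Lomuto partition with pivot = 9:

Initial array: [23, 17, 21, 12, 13, 17, 9]

arr[0]=23 > 9: no swap
arr[1]=17 > 9: no swap
arr[2]=21 > 9: no swap
arr[3]=12 > 9: no swap
arr[4]=13 > 9: no swap
arr[5]=17 > 9: no swap

Place pivot at position 0: [9, 17, 21, 12, 13, 17, 23]
Pivot position: 0

After partitioning with pivot 9, the array becomes [9, 17, 21, 12, 13, 17, 23]. The pivot is placed at index 0. All elements to the left of the pivot are <= 9, and all elements to the right are > 9.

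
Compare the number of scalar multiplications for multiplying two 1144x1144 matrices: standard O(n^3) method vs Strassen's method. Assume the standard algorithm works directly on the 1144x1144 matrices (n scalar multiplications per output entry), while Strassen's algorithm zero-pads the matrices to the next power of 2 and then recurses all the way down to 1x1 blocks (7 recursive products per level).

Matrix multiplication for 1144x1144 matrices:

Strassen's algorithm requires power-of-2 dimensions. Pad 1144x1144 to 2048x2048 (next power of 2).

Standard algorithm: 1144^3 = 1497193984 multiplications
Strassen's algorithm: 7^(log2(2048)) = 7^11 = 1977326743 multiplications
Difference: 1497193984 - 1977326743 = -480132759 (Strassen uses MORE here due to padding overhead — for small or just-over-power-of-2 n, padding can outweigh the per-level savings)

Standard: 1497193984 multiplications (1144^3). Strassen: 1977326743 multiplications (7^11, after padding to 2048x2048). Strassen reduces 8 recursive multiplications to 7 at each level.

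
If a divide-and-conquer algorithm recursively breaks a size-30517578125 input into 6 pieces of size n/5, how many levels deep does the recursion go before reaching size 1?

For divide and conquer with division factor 5:

Problem sizes at each level:
Level 0: 30517578125
Level 1: 6103515625
Level 2: 1220703125
Level 3: 244140625
Level 4: 48828125
Level 5: 9765625
Level 6: 1953125
Level 7: 390625
Level 8: 78125
Level 9: 15625
Level 10: 3125
Level 11: 625
Level 12: 125
Level 13: 25
Level 14: 5
Level 15: 1

The root is level 0 and the size-1 base case is level 15 (the tree spans levels 0 through 15, i.e. 16 levels counting the root), so the depth is the number of divisions: log_5(30517578125) = 15

The recursion tree depth is log_5(30517578125) = 15. At each level, the problem size is divided by 5, so it takes 15 divisions to reduce to a base case of size 1. The algorithm makes 6 recursive calls at each level.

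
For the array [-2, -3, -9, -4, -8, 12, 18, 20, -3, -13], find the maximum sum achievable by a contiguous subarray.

Using Kadane's algorithm on [-2, -3, -9, -4, -8, 12, 18, 20, -3, -13]:

Scanning through the array:
Position 1 (value -3): max_ending_here = -3, max_so_far = -2
Position 2 (value -9): max_ending_here = -9, max_so_far = -2
Position 3 (value -4): max_ending_here = -4, max_so_far = -2
Position 4 (value -8): max_ending_here = -8, max_so_far = -2
Position 5 (value 12): max_ending_here = 12, max_so_far = 12
Position 6 (value 18): max_ending_here = 30, max_so_far = 30
Position 7 (value 20): max_ending_here = 50, max_so_far = 50
Position 8 (value -3): max_ending_here = 47, max_so_far = 50
Position 9 (value -13): max_ending_here = 34, max_so_far = 50

Maximum subarray: [12, 18, 20]
Maximum sum: 50

The maximum subarray is [12, 18, 20] with sum 50. This subarray runs from index 5 to index 7.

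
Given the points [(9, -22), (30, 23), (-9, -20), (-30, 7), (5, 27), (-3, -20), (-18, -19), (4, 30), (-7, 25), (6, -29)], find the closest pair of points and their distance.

Computing all pairwise distances among 10 points:

d((9, -22), (30, 23)) = 49.6588
d((9, -22), (-9, -20)) = 18.1108
d((9, -22), (-30, 7)) = 48.6004
d((9, -22), (5, 27)) = 49.163
d((9, -22), (-3, -20)) = 12.1655
d((9, -22), (-18, -19)) = 27.1662
d((9, -22), (4, 30)) = 52.2398
d((9, -22), (-7, 25)) = 49.6488
d((9, -22), (6, -29)) = 7.6158
d((30, 23), (-9, -20)) = 58.0517
d((30, 23), (-30, 7)) = 62.0967
d((30, 23), (5, 27)) = 25.318
d((30, 23), (-3, -20)) = 54.2033
d((30, 23), (-18, -19)) = 63.7809
d((30, 23), (4, 30)) = 26.9258
d((30, 23), (-7, 25)) = 37.054
d((30, 23), (6, -29)) = 57.2713
d((-9, -20), (-30, 7)) = 34.2053
d((-9, -20), (5, 27)) = 49.0408
d((-9, -20), (-3, -20)) = 6.0
d((-9, -20), (-18, -19)) = 9.0554
d((-9, -20), (4, 30)) = 51.6624
d((-9, -20), (-7, 25)) = 45.0444
d((-9, -20), (6, -29)) = 17.4929
d((-30, 7), (5, 27)) = 40.3113
d((-30, 7), (-3, -20)) = 38.1838
d((-30, 7), (-18, -19)) = 28.6356
d((-30, 7), (4, 30)) = 41.0488
d((-30, 7), (-7, 25)) = 29.2062
d((-30, 7), (6, -29)) = 50.9117
d((5, 27), (-3, -20)) = 47.676
d((5, 27), (-18, -19)) = 51.4296
d((5, 27), (4, 30)) = 3.1623 <-- minimum
d((5, 27), (-7, 25)) = 12.1655
d((5, 27), (6, -29)) = 56.0089
d((-3, -20), (-18, -19)) = 15.0333
d((-3, -20), (4, 30)) = 50.4876
d((-3, -20), (-7, 25)) = 45.1774
d((-3, -20), (6, -29)) = 12.7279
d((-18, -19), (4, 30)) = 53.7122
d((-18, -19), (-7, 25)) = 45.3542
d((-18, -19), (6, -29)) = 26.0
d((4, 30), (-7, 25)) = 12.083
d((4, 30), (6, -29)) = 59.0339
d((-7, 25), (6, -29)) = 55.5428

Closest pair: (5, 27) and (4, 30) with distance 3.1623

The closest pair is (5, 27) and (4, 30) with Euclidean distance 3.1623. For 10 points, brute-force pairwise comparison is shown above. For large n, the divide-and-conquer algorithm (sort by x, recurse on halves, check the dividing strip) achieves O(n log n).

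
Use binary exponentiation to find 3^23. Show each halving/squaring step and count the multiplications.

Computing 3^23 by squaring (build up from 3^1; each line after the first costs one multiplication):

3^1 = 3
3^2 = (3^1)^2 = 3^2 = 9
3^4 = (3^2)^2 = 9^2 = 81
3^5 = 3 * 3^4 = 3 * 81 = 243
3^10 = (3^5)^2 = 243^2 = 59049
3^11 = 3 * 3^10 = 3 * 59049 = 177147
3^22 = (3^11)^2 = 177147^2 = 31381059609
3^23 = 3 * 3^22 = 3 * 31381059609 = 94143178827

Result: 94143178827
Multiplications needed: 7 (7 lines after 3^1)

3^23 = 94143178827. Using exponentiation by squaring, this requires 7 multiplications. The key idea: if the exponent is even, square the half-power; if odd, multiply by the base once.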